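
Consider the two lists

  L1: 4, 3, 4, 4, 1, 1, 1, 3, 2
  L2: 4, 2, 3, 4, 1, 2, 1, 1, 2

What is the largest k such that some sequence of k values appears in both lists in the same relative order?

Let dp[i][j] be the LCS length of the first i values of L1 and the first j values of L2. dp[i][j] = dp[i-1][j-1]+1 when the i-th and j-th values match, else max(dp[i-1][j], dp[i][j-1]).
    ·  4  2  3  4  1  2  1  1  2
 ·  0  0  0  0  0  0  0  0  0  0
 4  0  1  1  1  1  1  1  1  1  1
 3  0  1  1  2  2  2  2  2  2  2
 4  0  1  1  2  3  3  3  3  3  3
 4  0  1  1  2  3  3  3  3  3  3
 1  0  1  1  2  3  4  4  4  4  4
 1  0  1  1  2  3  4  4  5  5  5
 1  0  1  1  2  3  4  4  5  6  6
 3  0  1  1  2  3  4  4  5  6  6
 2  0  1  2  2  3  4  5  5  6  7
dp[9][9] = 7. One LCS (by backtracking along matches): 4, 3, 4, 1, 1, 1, 2.

7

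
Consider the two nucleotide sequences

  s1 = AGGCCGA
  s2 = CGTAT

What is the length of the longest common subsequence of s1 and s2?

3

Taking C [5,1] → G [6,2] → A [7,4] gives a common subsequence of length 3. The LCS DP gives dp[7][5] = 3, so this is optimal.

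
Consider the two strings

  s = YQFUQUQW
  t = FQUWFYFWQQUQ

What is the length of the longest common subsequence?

5

Let dp[i][j] be the LCS length of the first i characters of s and the first j characters of t. dp[i][j] = dp[i-1][j-1]+1 when the i-th and j-th characters match, else max(dp[i-1][j], dp[i][j-1]).
    ·  F  Q  U  W  F  Y  F  W  Q  Q  U  Q
 ·  0  0  0  0  0  0  0  0  0  0  0  0  0
 Y  0  0  0  0  0  0  1  1  1  1  1  1  1
 Q  0  0  1  1  1  1  1  1  1  2  2  2  2
 F  0  1  1  1  1  2  2  2  2  2  2  2  2
 U  0  1  1  2  2  2  2  2  2  2  2  3  3
 Q  0  1  2  2  2  2  2  2  2  3  3  3  4
 U  0  1  2  3  3  3  3  3  3  3  3  4  4
 Q  0  1  2  3  3  3  3  3  3  4  4  4  5
 W  0  1  2  3  4  4  4  4  4  4  4  4  5
dp[8][12] = 5. One LCS (by backtracking along matches): YQQUQ.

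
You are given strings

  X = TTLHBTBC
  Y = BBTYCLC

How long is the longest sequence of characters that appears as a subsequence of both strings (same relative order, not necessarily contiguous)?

3

Pick T at X[1]=Y[3], L at X[3]=Y[6], C at X[8]=Y[7]; all 3 characters appear in both, in order. Since dp[8][7] = 3, nothing longer is possible.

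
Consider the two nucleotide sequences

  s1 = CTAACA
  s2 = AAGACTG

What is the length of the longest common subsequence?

3

Let dp[i][j] be the LCS length of the first i bases of s1 and the first j bases of s2. dp[i][j] = dp[i-1][j-1]+1 when the i-th and j-th bases match, else max(dp[i-1][j], dp[i][j-1]).
    ·  A  A  G  A  C  T  G
 ·  0  0  0  0  0  0  0  0
 C  0  0  0  0  0  1  1  1
 T  0  0  0  0  0  1  2  2
 A  0  1  1  1  1  1  2  2
 A  0  1  2  2  2  2  2  2
 C  0  1  2  2  2  3  3  3
 A  0  1  2  2  3  3  3  3
dp[6][7] = 3. One LCS (by backtracking along matches): AAC.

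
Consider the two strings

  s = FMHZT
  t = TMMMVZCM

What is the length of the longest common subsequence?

2

One common subsequence of length 2: M [2,4], Z [4,6]. Since dp[5][8] = 2, nothing longer is possible.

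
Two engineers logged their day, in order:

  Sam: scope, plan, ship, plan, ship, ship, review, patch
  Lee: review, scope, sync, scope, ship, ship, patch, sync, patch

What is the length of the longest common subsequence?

4

Taking scope at Sam[1]=Lee[4], then ship at Sam[3]=Lee[5], then ship at Sam[5]=Lee[6], then patch at Sam[8]=Lee[9] gives a common subsequence of length 4. The LCS DP gives dp[8][9] = 4, so this is optimal.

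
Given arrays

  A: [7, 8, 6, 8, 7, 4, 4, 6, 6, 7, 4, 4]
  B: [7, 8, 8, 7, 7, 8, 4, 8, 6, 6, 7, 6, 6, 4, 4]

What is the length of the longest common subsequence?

10

Match 7 at A[1]=B[1], then 8 at A[2]=B[2], then 8 at A[4]=B[3], then 7 at A[5]=B[5], then 4 at A[6]=B[7], then 6 at A[8]=B[9], then 6 at A[9]=B[10], then 7 at A[10]=B[11], then 4 at A[11]=B[14], then 4 at A[12]=B[15] — 10 values in the same relative order in both, and the DP table's final entry dp[12][15] is also 10, so no common subsequence is longer.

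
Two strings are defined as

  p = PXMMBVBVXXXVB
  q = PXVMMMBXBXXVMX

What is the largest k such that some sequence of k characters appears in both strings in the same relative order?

Pick P at p[1]=q[1], X at p[2]=q[2], M at p[3]=q[5], M at p[4]=q[6], B at p[5]=q[7], B at p[7]=q[9], X at p[9]=q[10], X at p[10]=q[11], X at p[11]=q[14]; all 9 characters appear in both, in order. The LCS DP gives dp[13][14] = 9, so this is optimal.

9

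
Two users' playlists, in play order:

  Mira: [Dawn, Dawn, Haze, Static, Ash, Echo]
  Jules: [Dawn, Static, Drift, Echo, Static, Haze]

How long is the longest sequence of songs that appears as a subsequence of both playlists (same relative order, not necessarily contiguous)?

Pick Dawn (Mira #2, Jules #1), Static (Mira #4, Jules #2), Echo (Mira #6, Jules #4); all 3 songs appear in both, in order, and the DP table's final entry dp[6][6] is also 3, so no common subsequence is longer.

3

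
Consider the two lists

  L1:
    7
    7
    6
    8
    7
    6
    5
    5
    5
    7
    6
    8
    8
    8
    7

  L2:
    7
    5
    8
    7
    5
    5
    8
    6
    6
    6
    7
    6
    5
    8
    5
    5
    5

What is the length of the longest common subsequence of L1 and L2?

8

Pick 7 at L1[1]=L2[1]; then 7 at L1[2]=L2[4]; then 6 at L1[3]=L2[10]; then 7 at L1[5]=L2[11]; then 6 at L1[6]=L2[12]; then 5 at L1[7]=L2[15]; then 5 at L1[8]=L2[16]; then 5 at L1[9]=L2[17]; all 8 values appear in both, in order. dp[15][17] = 8 confirms this is the maximum.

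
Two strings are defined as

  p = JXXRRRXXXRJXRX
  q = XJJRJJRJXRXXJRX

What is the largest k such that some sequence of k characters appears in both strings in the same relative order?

9

Taking J at p[1]=q[3]; then R at p[4]=q[4]; then R at p[5]=q[7]; then R at p[6]=q[10]; then X at p[8]=q[11]; then X at p[9]=q[12]; then J at p[11]=q[13]; then R at p[13]=q[14]; then X at p[14]=q[15] gives a common subsequence of length 9, and the DP table's final entry dp[14][15] is also 9, so no common subsequence is longer.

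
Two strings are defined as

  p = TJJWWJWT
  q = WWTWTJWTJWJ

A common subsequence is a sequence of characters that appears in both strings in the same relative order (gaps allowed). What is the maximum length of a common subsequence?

Let dp[i][j] be the LCS length of the first i characters of p and the first j characters of q. dp[i][j] = dp[i-1][j-1]+1 when the i-th and j-th characters match, else max(dp[i-1][j], dp[i][j-1]).
    ·  W  W  T  W  T  J  W  T  J  W  J
 ·  0  0  0  0  0  0  0  0  0  0  0  0
 T  0  0  0  1  1  1  1  1  1  1  1  1
 J  0  0  0  1  1  1  2  2  2  2  2  2
 J  0  0  0  1  1  1  2  2  2  3  3  3
 W  0  1  1  1  2  2  2  3  3  3  4  4
 W  0  1  2  2  2  2  2  3  3  3  4  4
 J  0  1  2  2  2  2  3  3  3  4  4  5
 W  0  1  2  2  3  3  3  4  4  4  5  5
 T  0  1  2  3  3  4  4  4  5  5  5  5
dp[8][11] = 5. One LCS (by backtracking along matches): TJJWJ.

5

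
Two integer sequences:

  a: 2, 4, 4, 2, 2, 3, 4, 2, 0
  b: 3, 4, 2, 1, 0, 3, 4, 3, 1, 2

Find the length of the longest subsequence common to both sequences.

One common subsequence of length 5: 4 (a #3, b #2) → 2 (a #4, b #3) → 3 (a #6, b #6) → 4 (a #7, b #7) → 2 (a #8, b #10). dp[9][10] = 5 confirms this is the maximum.

5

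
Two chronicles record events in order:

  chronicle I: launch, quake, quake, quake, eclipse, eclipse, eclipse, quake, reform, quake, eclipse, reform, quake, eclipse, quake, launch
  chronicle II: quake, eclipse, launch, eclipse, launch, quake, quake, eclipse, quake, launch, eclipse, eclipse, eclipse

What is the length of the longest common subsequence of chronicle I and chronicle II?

Match quake (chronicle I #4, chronicle II #1) → eclipse (chronicle I #5, chronicle II #2) → eclipse (chronicle I #6, chronicle II #4) → quake (chronicle I #8, chronicle II #6) → quake (chronicle I #10, chronicle II #7) → eclipse (chronicle I #11, chronicle II #8) → quake (chronicle I #13, chronicle II #9) → eclipse (chronicle I #14, chronicle II #13) — 8 events in the same relative order in both, and the DP table's final entry dp[16][13] is also 8, so no common subsequence is longer.

8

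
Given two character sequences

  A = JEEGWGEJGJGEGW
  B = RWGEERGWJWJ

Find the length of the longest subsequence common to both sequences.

Pick E (A #2, B #4); then E (A #3, B #5); then G (A #4, B #7); then W (A #5, B #8); then J (A #8, B #9); then J (A #10, B #11); all 6 characters appear in both, in order. Since dp[14][11] = 6, nothing longer is possible.

6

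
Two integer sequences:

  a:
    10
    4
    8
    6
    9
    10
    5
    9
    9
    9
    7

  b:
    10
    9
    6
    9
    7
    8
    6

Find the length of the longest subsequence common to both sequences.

One common subsequence of length 4: 10 (a #1, b #1), then 6 (a #4, b #3), then 9 (a #10, b #4), then 7 (a #11, b #5). The LCS DP gives dp[11][7] = 4, so this is optimal.

4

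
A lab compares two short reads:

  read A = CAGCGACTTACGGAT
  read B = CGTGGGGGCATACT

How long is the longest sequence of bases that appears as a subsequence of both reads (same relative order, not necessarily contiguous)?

Pick C (read A #1, read B #1), then G (read A #3, read B #8), then C (read A #4, read B #9), then A (read A #6, read B #10), then T (read A #9, read B #11), then A (read A #10, read B #12), then C (read A #11, read B #13), then T (read A #15, read B #14); all 8 bases appear in both, in order. The LCS DP gives dp[15][14] = 8, so this is optimal.

8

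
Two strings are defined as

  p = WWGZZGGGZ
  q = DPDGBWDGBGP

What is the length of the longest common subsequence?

3

Let dp[i][j] be the LCS length of the first i characters of p and the first j characters of q. dp[i][j] = dp[i-1][j-1]+1 when the i-th and j-th characters match, else max(dp[i-1][j], dp[i][j-1]).
    ·  D  P  D  G  B  W  D  G  B  G  P
 ·  0  0  0  0  0  0  0  0  0  0  0  0
 W  0  0  0  0  0  0  1  1  1  1  1  1
 W  0  0  0  0  0  0  1  1  1  1  1  1
 G  0  0  0  0  1  1  1  1  2  2  2  2
 Z  0  0  0  0  1  1  1  1  2  2  2  2
 Z  0  0  0  0  1  1  1  1  2  2  2  2
 G  0  0  0  0  1  1  1  1  2  2  3  3
 G  0  0  0  0  1  1  1  1  2  2  3  3
 G  0  0  0  0  1  1  1  1  2  2  3  3
 Z  0  0  0  0  1  1  1  1  2  2  3  3
dp[9][11] = 3. One LCS (by backtracking along matches): WGG.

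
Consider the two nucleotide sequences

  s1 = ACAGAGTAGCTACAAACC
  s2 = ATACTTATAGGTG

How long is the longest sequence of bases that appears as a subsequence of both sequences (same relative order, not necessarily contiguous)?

One common subsequence of length 7: A at s1[1]=s2[3], then C at s1[2]=s2[4], then A at s1[3]=s2[9], then G at s1[4]=s2[10], then G at s1[6]=s2[11], then T at s1[7]=s2[12], then G at s1[9]=s2[13], and the DP table's final entry dp[18][13] is also 7, so no common subsequence is longer.

7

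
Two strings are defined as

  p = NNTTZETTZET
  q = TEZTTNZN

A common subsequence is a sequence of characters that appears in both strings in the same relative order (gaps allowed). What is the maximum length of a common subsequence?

5

Match T [3,1] → Z [5,3] → T [7,4] → T [8,5] → Z [9,7] — 5 characters in the same relative order in both. Since dp[11][8] = 5, nothing longer is possible.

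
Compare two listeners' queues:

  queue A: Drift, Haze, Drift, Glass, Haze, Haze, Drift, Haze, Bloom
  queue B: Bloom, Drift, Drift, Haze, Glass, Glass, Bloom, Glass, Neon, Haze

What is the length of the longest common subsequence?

4

One common subsequence of length 4: Drift (queue A #1, queue B #3), Haze (queue A #2, queue B #4), Glass (queue A #4, queue B #8), Haze (queue A #8, queue B #10). The LCS DP gives dp[9][10] = 4, so this is optimal.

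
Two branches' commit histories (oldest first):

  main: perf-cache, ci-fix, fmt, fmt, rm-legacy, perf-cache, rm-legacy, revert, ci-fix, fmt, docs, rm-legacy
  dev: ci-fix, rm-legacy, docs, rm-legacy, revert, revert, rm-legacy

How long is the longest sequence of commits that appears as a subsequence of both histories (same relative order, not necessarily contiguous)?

5

One common subsequence of length 5: ci-fix [2,1]; then rm-legacy [5,2]; then rm-legacy [7,4]; then revert [8,6]; then rm-legacy [12,7], and the DP table's final entry dp[12][7] is also 5, so no common subsequence is longer.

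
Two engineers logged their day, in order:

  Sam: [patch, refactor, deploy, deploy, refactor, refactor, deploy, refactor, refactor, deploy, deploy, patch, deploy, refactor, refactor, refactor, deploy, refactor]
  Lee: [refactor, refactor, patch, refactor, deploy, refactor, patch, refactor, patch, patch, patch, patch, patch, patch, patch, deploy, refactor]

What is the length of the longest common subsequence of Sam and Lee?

9

Match refactor [2,1] → refactor [5,2] → refactor [6,4] → deploy [7,5] → refactor [8,6] → refactor [9,8] → patch [12,15] → deploy [17,16] → refactor [18,17] — 9 tasks in the same relative order in both. Since dp[18][17] = 9, nothing longer is possible.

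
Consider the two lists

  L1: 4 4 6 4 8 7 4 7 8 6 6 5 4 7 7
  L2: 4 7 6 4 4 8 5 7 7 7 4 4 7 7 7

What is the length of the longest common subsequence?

Taking 4 at L1[1]=L2[1], 4 at L1[2]=L2[4], 4 at L1[4]=L2[5], 8 at L1[5]=L2[6], 7 at L1[6]=L2[10], 4 at L1[7]=L2[12], 7 at L1[8]=L2[13], 7 at L1[14]=L2[14], 7 at L1[15]=L2[15] gives a common subsequence of length 9. dp[15][15] = 9 confirms this is the maximum.

9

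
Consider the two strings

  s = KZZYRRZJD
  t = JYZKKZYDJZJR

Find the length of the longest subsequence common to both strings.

5

Let dp[i][j] be the LCS length of the first i characters of s and the first j characters of t. dp[i][j] = dp[i-1][j-1]+1 when the i-th and j-th characters match, else max(dp[i-1][j], dp[i][j-1]).
    ·  J  Y  Z  K  K  Z  Y  D  J  Z  J  R
 ·  0  0  0  0  0  0  0  0  0  0  0  0  0
 K  0  0  0  0  1  1  1  1  1  1  1  1  1
 Z  0  0  0  1  1  1  2  2  2  2  2  2  2
 Z  0  0  0  1  1  1  2  2  2  2  3  3  3
 Y  0  0  1  1  1  1  2  3  3  3  3  3  3
 R  0  0  1  1  1  1  2  3  3  3  3  3  4
 R  0  0  1  1  1  1  2  3  3  3  3  3  4
 Z  0  0  1  2  2  2  2  3  3  3  4  4  4
 J  0  1  1  2  2  2  2  3  3  4  4  5  5
 D  0  1  1  2  2  2  2  3  4  4  4  5  5
dp[9][12] = 5. One LCS (by backtracking along matches): KZYZJ.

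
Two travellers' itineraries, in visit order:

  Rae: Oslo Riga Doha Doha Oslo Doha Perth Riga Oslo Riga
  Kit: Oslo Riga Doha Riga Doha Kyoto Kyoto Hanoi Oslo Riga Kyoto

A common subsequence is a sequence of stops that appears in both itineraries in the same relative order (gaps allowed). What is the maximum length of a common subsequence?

Pick Oslo at Rae[1]=Kit[1] → Riga at Rae[2]=Kit[2] → Doha at Rae[3]=Kit[3] → Doha at Rae[4]=Kit[5] → Oslo at Rae[5]=Kit[9] → Riga at Rae[8]=Kit[10]; all 6 stops appear in both, in order. Since dp[10][11] = 6, nothing longer is possible.

6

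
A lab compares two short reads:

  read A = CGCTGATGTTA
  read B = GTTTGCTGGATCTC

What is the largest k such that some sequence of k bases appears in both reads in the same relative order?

7

Taking G [2,5] → C [3,6] → T [4,7] → G [5,9] → A [6,10] → T [7,11] → T [9,13] gives a common subsequence of length 7, and the DP table's final entry dp[11][14] is also 7, so no common subsequence is longer.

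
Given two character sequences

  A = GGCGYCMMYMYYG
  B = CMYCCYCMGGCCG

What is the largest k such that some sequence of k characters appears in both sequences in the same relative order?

6

Pick C [3,1], Y [5,3], C [6,5], Y [9,6], M [10,8], G [13,13]; all 6 characters appear in both, in order, and the DP table's final entry dp[13][13] is also 6, so no common subsequence is longer.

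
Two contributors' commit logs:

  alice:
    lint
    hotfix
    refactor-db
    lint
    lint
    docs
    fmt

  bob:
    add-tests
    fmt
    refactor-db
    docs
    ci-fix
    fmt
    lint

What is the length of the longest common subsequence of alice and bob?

3

Taking refactor-db [3,3], docs [6,4], fmt [7,6] gives a common subsequence of length 3. The LCS DP gives dp[7][7] = 3, so this is optimal.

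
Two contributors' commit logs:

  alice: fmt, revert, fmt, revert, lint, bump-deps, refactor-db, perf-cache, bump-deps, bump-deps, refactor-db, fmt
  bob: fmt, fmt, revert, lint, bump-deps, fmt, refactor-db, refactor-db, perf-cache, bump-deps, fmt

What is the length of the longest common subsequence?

9

Match fmt at alice[1]=bob[1]; then fmt at alice[3]=bob[2]; then revert at alice[4]=bob[3]; then lint at alice[5]=bob[4]; then bump-deps at alice[6]=bob[5]; then refactor-db at alice[7]=bob[8]; then perf-cache at alice[8]=bob[9]; then bump-deps at alice[10]=bob[10]; then fmt at alice[12]=bob[11] — 9 commits in the same relative order in both. dp[12][11] = 9 confirms this is the maximum.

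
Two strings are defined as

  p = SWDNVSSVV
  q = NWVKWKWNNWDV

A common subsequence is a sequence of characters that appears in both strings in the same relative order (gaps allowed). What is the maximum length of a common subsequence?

3

Let dp[i][j] be the LCS length of the first i characters of p and the first j characters of q. dp[i][j] = dp[i-1][j-1]+1 when the i-th and j-th characters match, else max(dp[i-1][j], dp[i][j-1]).
    ·  N  W  V  K  W  K  W  N  N  W  D  V
 ·  0  0  0  0  0  0  0  0  0  0  0  0  0
 S  0  0  0  0  0  0  0  0  0  0  0  0  0
 W  0  0  1  1  1  1  1  1  1  1  1  1  1
 D  0  0  1  1  1  1  1  1  1  1  1  2  2
 N  0  1  1  1  1  1  1  1  2  2  2  2  2
 V  0  1  1  2  2  2  2  2  2  2  2  2  3
 S  0  1  1  2  2  2  2  2  2  2  2  2  3
 S  0  1  1  2  2  2  2  2  2  2  2  2  3
 V  0  1  1  2  2  2  2  2  2  2  2  2  3
 V  0  1  1  2  2  2  2  2  2  2  2  2  3
dp[9][12] = 3. One LCS (by backtracking along matches): WDV.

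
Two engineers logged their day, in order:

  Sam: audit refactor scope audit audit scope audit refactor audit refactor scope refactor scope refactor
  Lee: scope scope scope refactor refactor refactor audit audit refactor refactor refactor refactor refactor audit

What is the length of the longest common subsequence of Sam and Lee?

7

Pick refactor (Sam #2, Lee #6), then audit (Sam #4, Lee #7), then audit (Sam #5, Lee #8), then refactor (Sam #8, Lee #10), then refactor (Sam #10, Lee #11), then refactor (Sam #12, Lee #12), then refactor (Sam #14, Lee #13); all 7 tasks appear in both, in order. dp[14][14] = 7 confirms this is the maximum.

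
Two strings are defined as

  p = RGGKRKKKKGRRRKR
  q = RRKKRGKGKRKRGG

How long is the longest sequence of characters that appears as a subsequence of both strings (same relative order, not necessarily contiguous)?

One common subsequence of length 9: R [1,1] → R [5,2] → K [6,3] → K [7,4] → K [8,7] → K [9,9] → R [13,10] → K [14,11] → R [15,12]. The LCS DP gives dp[15][14] = 9, so this is optimal.

9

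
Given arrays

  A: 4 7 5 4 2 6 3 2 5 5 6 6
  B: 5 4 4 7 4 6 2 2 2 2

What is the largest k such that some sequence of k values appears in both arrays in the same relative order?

Taking 4 [1,3] → 7 [2,4] → 4 [4,5] → 2 [5,9] → 2 [8,10] gives a common subsequence of length 5. The LCS DP gives dp[12][10] = 5, so this is optimal.

5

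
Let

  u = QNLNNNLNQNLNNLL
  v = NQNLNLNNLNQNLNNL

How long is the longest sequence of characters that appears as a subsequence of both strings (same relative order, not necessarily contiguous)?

14

Pick Q (u #1, v #2), then N (u #2, v #3), then L (u #3, v #4), then N (u #4, v #5), then N (u #5, v #7), then N (u #6, v #8), then L (u #7, v #9), then N (u #8, v #10), then Q (u #9, v #11), then N (u #10, v #12), then L (u #11, v #13), then N (u #12, v #14), then N (u #13, v #15), then L (u #15, v #16); all 14 characters appear in both, in order, and the DP table's final entry dp[15][16] is also 14, so no common subsequence is longer.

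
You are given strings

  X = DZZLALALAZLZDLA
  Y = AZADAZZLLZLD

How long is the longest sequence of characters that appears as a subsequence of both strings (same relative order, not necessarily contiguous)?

8

Taking D [1,4], then Z [2,6], then Z [3,7], then L [6,8], then L [8,9], then Z [10,10], then L [11,11], then D [13,12] gives a common subsequence of length 8. dp[15][12] = 8 confirms this is the maximum.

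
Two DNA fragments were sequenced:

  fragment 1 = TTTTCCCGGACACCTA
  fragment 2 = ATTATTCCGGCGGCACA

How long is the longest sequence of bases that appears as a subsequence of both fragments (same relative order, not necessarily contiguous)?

Pick T at fragment 1[1]=fragment 2[2]; then T at fragment 1[2]=fragment 2[3]; then T at fragment 1[3]=fragment 2[5]; then T at fragment 1[4]=fragment 2[6]; then C at fragment 1[5]=fragment 2[7]; then C at fragment 1[6]=fragment 2[8]; then C at fragment 1[7]=fragment 2[11]; then G at fragment 1[8]=fragment 2[12]; then G at fragment 1[9]=fragment 2[13]; then C at fragment 1[11]=fragment 2[14]; then A at fragment 1[12]=fragment 2[15]; then C at fragment 1[14]=fragment 2[16]; then A at fragment 1[16]=fragment 2[17]; all 13 bases appear in both, in order, and the DP table's final entry dp[16][17] is also 13, so no common subsequence is longer.

13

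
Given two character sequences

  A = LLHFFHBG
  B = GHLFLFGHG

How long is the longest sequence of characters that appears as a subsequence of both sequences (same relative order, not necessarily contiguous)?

5

Let dp[i][j] be the LCS length of the first i characters of A and the first j characters of B. dp[i][j] = dp[i-1][j-1]+1 when the i-th and j-th characters match, else max(dp[i-1][j], dp[i][j-1]).
    ·  G  H  L  F  L  F  G  H  G
 ·  0  0  0  0  0  0  0  0  0  0
 L  0  0  0  1  1  1  1  1  1  1
 L  0  0  0  1  1  2  2  2  2  2
 H  0  0  1  1  1  2  2  2  3  3
 F  0  0  1  1  2  2  3  3  3  3
 F  0  0  1  1  2  2  3  3  3  3
 H  0  0  1  1  2  2  3  3  4  4
 B  0  0  1  1  2  2  3  3  4  4
 G  0  1  1  1  2  2  3  4  4  5
dp[8][9] = 5. One LCS (by backtracking along matches): LLFHG.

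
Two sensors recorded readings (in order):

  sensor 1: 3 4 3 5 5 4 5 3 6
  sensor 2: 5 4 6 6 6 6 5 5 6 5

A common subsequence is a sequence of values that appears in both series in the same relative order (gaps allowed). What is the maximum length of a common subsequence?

4

Pick 4 [2,2] → 5 [4,7] → 5 [5,8] → 5 [7,10]; all 4 values appear in both, in order. The LCS DP gives dp[9][10] = 4, so this is optimal.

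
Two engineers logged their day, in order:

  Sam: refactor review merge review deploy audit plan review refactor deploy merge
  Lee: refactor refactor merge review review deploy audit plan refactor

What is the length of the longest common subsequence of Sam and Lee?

7

Match refactor at Sam[1]=Lee[2], then review at Sam[2]=Lee[4], then review at Sam[4]=Lee[5], then deploy at Sam[5]=Lee[6], then audit at Sam[6]=Lee[7], then plan at Sam[7]=Lee[8], then refactor at Sam[9]=Lee[9] — 7 tasks in the same relative order in both, and the DP table's final entry dp[11][9] is also 7, so no common subsequence is longer.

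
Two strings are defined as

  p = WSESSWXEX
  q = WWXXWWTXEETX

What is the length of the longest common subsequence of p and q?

5

Let dp[i][j] be the LCS length of the first i characters of p and the first j characters of q. dp[i][j] = dp[i-1][j-1]+1 when the i-th and j-th characters match, else max(dp[i-1][j], dp[i][j-1]).
    ·  W  W  X  X  W  W  T  X  E  E  T  X
 ·  0  0  0  0  0  0  0  0  0  0  0  0  0
 W  0  1  1  1  1  1  1  1  1  1  1  1  1
 S  0  1  1  1  1  1  1  1  1  1  1  1  1
 E  0  1  1  1  1  1  1  1  1  2  2  2  2
 S  0  1  1  1  1  1  1  1  1  2  2  2  2
 S  0  1  1  1  1  1  1  1  1  2  2  2  2
 W  0  1  2  2  2  2  2  2  2  2  2  2  2
 X  0  1  2  3  3  3  3  3  3  3  3  3  3
 E  0  1  2  3  3  3  3  3  3  4  4  4  4
 X  0  1  2  3  4  4  4  4  4  4  4  4  5
dp[9][12] = 5. One LCS (by backtracking along matches): WWXEX.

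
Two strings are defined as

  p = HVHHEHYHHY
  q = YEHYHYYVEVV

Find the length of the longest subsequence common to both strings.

Let dp[i][j] be the LCS length of the first i characters of p and the first j characters of q. dp[i][j] = dp[i-1][j-1]+1 when the i-th and j-th characters match, else max(dp[i-1][j], dp[i][j-1]).
    ·  Y  E  H  Y  H  Y  Y  V  E  V  V
 ·  0  0  0  0  0  0  0  0  0  0  0  0
 H  0  0  0  1  1  1  1  1  1  1  1  1
 V  0  0  0  1  1  1  1  1  2  2  2  2
 H  0  0  0  1  1  2  2  2  2  2  2  2
 H  0  0  0  1  1  2  2  2  2  2  2  2
 E  0  0  1  1  1  2  2  2  2  3  3  3
 H  0  0  1  2  2  2  2  2  2  3  3  3
 Y  0  1  1  2  3  3  3  3  3  3  3  3
 H  0  1  1  2  3  4  4  4  4  4  4  4
 H  0  1  1  2  3  4  4  4  4  4  4  4
 Y  0  1  1  2  3  4  5  5  5  5  5  5
dp[10][11] = 5. One LCS (by backtracking along matches): EHYHY.

5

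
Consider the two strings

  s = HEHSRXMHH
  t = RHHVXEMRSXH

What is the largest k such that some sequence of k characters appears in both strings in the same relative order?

Let dp[i][j] be the LCS length of the first i characters of s and the first j characters of t. dp[i][j] = dp[i-1][j-1]+1 when the i-th and j-th characters match, else max(dp[i-1][j], dp[i][j-1]).
    ·  R  H  H  V  X  E  M  R  S  X  H
 ·  0  0  0  0  0  0  0  0  0  0  0  0
 H  0  0  1  1  1  1  1  1  1  1  1  1
 E  0  0  1  1  1  1  2  2  2  2  2  2
 H  0  0  1  2  2  2  2  2  2  2  2  3
 S  0  0  1  2  2  2  2  2  2  3  3  3
 R  0  1  1  2  2  2  2  2  3  3  3  3
 X  0  1  1  2  2  3  3  3  3  3  4  4
 M  0  1  1  2  2  3  3  4  4  4  4  4
 H  0  1  2  2  2  3  3  4  4  4  4  5
 H  0  1  2  3  3  3  3  4  4  4  4  5
dp[9][11] = 5. One LCS (by backtracking along matches): HESXH.

5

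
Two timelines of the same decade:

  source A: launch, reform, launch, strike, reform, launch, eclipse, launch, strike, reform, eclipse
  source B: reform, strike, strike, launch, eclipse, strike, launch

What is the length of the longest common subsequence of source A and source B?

5

One common subsequence of length 5: reform [2,1]; then strike [4,3]; then launch [6,4]; then eclipse [7,5]; then launch [8,7]. dp[11][7] = 5 confirms this is the maximum.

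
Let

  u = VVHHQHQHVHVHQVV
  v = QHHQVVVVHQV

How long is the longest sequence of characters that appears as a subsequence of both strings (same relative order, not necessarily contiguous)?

8

Pick H [3,2] → H [4,3] → Q [5,4] → V [9,7] → V [11,8] → H [12,9] → Q [13,10] → V [15,11]; all 8 characters appear in both, in order. dp[15][11] = 8 confirms this is the maximum.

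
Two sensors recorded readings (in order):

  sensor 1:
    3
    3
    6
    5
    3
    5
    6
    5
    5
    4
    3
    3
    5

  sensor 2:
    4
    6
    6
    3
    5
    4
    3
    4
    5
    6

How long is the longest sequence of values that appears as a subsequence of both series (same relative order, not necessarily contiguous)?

6

Let dp[i][j] be the LCS length of the first i values of sensor 1 and the first j values of sensor 2. dp[i][j] = dp[i-1][j-1]+1 when the i-th and j-th values match, else max(dp[i-1][j], dp[i][j-1]).
    ·  4  6  6  3  5  4  3  4  5  6
 ·  0  0  0  0  0  0  0  0  0  0  0
 3  0  0  0  0  1  1  1  1  1  1  1
 3  0  0  0  0  1  1  1  2  2  2  2
 6  0  0  1  1  1  1  1  2  2  2  3
 5  0  0  1  1  1  2  2  2  2  3  3
 3  0  0  1  1  2  2  2  3  3  3  3
 5  0  0  1  1  2  3  3  3  3  4  4
 6  0  0  1  2  2  3  3  3  3  4  5
 5  0  0  1  2  2  3  3  3  3  4  5
 5  0  0  1  2  2  3  3  3  3  4  5
 4  0  1  1  2  2  3  4  4  4  4  5
 3  0  1  1  2  3  3  4  5  5  5  5
 3  0  1  1  2  3  3  4  5  5  5  5
 5  0  1  1  2  3  4  4  5  5  6  6
dp[13][10] = 6. One LCS (by backtracking along matches): 6, 3, 5, 4, 3, 5.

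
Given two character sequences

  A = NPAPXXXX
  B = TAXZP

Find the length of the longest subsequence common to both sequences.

2

One common subsequence of length 2: A at A[3]=B[2], then P at A[4]=B[5]. The LCS DP gives dp[8][5] = 2, so this is optimal.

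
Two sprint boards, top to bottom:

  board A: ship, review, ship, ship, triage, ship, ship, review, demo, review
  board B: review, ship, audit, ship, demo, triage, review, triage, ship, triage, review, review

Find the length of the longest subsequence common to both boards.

7

Match review (board A #2, board B #1), ship (board A #3, board B #2), ship (board A #4, board B #4), triage (board A #5, board B #8), ship (board A #6, board B #9), review (board A #8, board B #11), review (board A #10, board B #12) — 7 tasks in the same relative order in both, and the DP table's final entry dp[10][12] is also 7, so no common subsequence is longer.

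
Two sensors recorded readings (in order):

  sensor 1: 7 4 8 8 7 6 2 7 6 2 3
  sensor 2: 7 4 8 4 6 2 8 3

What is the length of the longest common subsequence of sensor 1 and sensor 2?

Let dp[i][j] be the LCS length of the first i values of sensor 1 and the first j values of sensor 2. dp[i][j] = dp[i-1][j-1]+1 when the i-th and j-th values match, else max(dp[i-1][j], dp[i][j-1]).
    ·  7  4  8  4  6  2  8  3
 ·  0  0  0  0  0  0  0  0  0
 7  0  1  1  1  1  1  1  1  1
 4  0  1  2  2  2  2  2  2  2
 8  0  1  2  3  3  3  3  3  3
 8  0  1  2  3  3  3  3  4  4
 7  0  1  2  3  3  3  3  4  4
 6  0  1  2  3  3  4  4  4  4
 2  0  1  2  3  3  4  5  5  5
 7  0  1  2  3  3  4  5  5  5
 6  0  1  2  3  3  4  5  5  5
 2  0  1  2  3  3  4  5  5  5
 3  0  1  2  3  3  4  5  5  6
dp[11][8] = 6. One LCS (by backtracking along matches): 7, 4, 8, 6, 2, 3.

6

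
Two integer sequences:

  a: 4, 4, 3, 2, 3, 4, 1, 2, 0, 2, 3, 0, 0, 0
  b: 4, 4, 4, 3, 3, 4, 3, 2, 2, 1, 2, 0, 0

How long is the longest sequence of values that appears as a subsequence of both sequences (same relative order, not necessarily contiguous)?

Match 4 at a[1]=b[2]; then 4 at a[2]=b[3]; then 3 at a[3]=b[4]; then 3 at a[5]=b[5]; then 4 at a[6]=b[6]; then 1 at a[7]=b[10]; then 2 at a[10]=b[11]; then 0 at a[13]=b[12]; then 0 at a[14]=b[13] — 9 values in the same relative order in both, and the DP table's final entry dp[14][13] is also 9, so no common subsequence is longer.

9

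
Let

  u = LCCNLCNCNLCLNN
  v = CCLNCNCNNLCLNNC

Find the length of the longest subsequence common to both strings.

Taking C [2,1] → C [3,2] → N [4,4] → C [6,5] → N [7,6] → C [8,7] → N [9,9] → L [10,10] → C [11,11] → L [12,12] → N [13,13] → N [14,14] gives a common subsequence of length 12. Since dp[14][15] = 12, nothing longer is possible.

12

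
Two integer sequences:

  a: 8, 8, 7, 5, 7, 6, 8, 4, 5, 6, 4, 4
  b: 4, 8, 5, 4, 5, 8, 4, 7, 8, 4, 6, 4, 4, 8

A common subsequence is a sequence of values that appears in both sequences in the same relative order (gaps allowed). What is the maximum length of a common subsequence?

8

One common subsequence of length 8: 8 [1,2] → 8 [2,6] → 7 [5,8] → 8 [7,9] → 4 [8,10] → 6 [10,11] → 4 [11,12] → 4 [12,13], and the DP table's final entry dp[12][14] is also 8, so no common subsequence is longer.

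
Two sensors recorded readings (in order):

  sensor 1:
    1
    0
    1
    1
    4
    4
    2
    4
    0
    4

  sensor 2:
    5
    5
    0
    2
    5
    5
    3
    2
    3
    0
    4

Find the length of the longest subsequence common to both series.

4

Pick 0 (sensor 1 #2, sensor 2 #3), then 2 (sensor 1 #7, sensor 2 #8), then 0 (sensor 1 #9, sensor 2 #10), then 4 (sensor 1 #10, sensor 2 #11); all 4 values appear in both, in order. Since dp[10][11] = 4, nothing longer is possible.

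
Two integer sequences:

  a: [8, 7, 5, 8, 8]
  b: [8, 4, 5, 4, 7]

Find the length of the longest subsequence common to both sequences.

Match 8 (a #1, b #1), then 7 (a #2, b #5) — 2 values in the same relative order in both. dp[5][5] = 2 confirms this is the maximum.

2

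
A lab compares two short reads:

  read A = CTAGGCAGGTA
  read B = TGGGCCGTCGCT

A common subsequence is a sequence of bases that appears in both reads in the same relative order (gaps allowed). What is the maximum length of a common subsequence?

Match T [2,1]; then G [4,3]; then G [5,4]; then C [6,6]; then G [8,7]; then G [9,10]; then T [10,12] — 7 bases in the same relative order in both, and the DP table's final entry dp[11][12] is also 7, so no common subsequence is longer.

7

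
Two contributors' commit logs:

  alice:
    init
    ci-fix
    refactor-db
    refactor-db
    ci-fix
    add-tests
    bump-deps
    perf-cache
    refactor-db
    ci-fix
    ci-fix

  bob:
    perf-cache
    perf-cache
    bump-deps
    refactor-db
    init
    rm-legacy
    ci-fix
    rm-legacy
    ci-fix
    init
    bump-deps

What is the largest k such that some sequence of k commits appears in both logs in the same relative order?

4

Taking init at alice[1]=bob[5]; then ci-fix at alice[2]=bob[7]; then ci-fix at alice[5]=bob[9]; then bump-deps at alice[7]=bob[11] gives a common subsequence of length 4. Since dp[11][11] = 4, nothing longer is possible.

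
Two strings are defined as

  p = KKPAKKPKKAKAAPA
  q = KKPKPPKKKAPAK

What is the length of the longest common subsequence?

Taking K (p #1, q #1); then K (p #2, q #2); then P (p #3, q #3); then K (p #5, q #4); then P (p #7, q #6); then K (p #8, q #7); then K (p #9, q #8); then K (p #11, q #9); then A (p #13, q #10); then P (p #14, q #11); then A (p #15, q #12) gives a common subsequence of length 11. The LCS DP gives dp[15][13] = 11, so this is optimal.

11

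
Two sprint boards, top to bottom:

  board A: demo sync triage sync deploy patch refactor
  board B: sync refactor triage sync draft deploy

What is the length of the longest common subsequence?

4

Taking sync at board A[2]=board B[1], triage at board A[3]=board B[3], sync at board A[4]=board B[4], deploy at board A[5]=board B[6] gives a common subsequence of length 4. The LCS DP gives dp[7][6] = 4, so this is optimal.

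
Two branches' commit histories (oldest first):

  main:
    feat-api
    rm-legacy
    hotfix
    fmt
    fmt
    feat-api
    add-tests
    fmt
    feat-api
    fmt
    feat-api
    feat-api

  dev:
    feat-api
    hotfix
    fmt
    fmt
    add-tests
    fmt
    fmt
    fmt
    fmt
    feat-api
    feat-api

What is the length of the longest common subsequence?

9

Match feat-api at main[1]=dev[1]; then hotfix at main[3]=dev[2]; then fmt at main[4]=dev[3]; then fmt at main[5]=dev[4]; then add-tests at main[7]=dev[5]; then fmt at main[8]=dev[8]; then fmt at main[10]=dev[9]; then feat-api at main[11]=dev[10]; then feat-api at main[12]=dev[11] — 9 commits in the same relative order in both. dp[12][11] = 9 confirms this is the maximum.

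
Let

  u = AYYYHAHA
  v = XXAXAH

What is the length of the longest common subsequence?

Let dp[i][j] be the LCS length of the first i characters of u and the first j characters of v. dp[i][j] = dp[i-1][j-1]+1 when the i-th and j-th characters match, else max(dp[i-1][j], dp[i][j-1]).
    ·  X  X  A  X  A  H
 ·  0  0  0  0  0  0  0
 A  0  0  0  1  1  1  1
 Y  0  0  0  1  1  1  1
 Y  0  0  0  1  1  1  1
 Y  0  0  0  1  1  1  1
 H  0  0  0  1  1  1  2
 A  0  0  0  1  1  2  2
 H  0  0  0  1  1  2  3
 A  0  0  0  1  1  2  3
dp[8][6] = 3. One LCS (by backtracking along matches): AAH.

3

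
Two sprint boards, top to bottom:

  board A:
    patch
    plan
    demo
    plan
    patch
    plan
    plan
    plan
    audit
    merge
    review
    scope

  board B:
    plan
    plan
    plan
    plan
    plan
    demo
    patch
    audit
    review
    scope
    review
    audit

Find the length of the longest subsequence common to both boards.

Pick plan at board A[2]=board B[1], then plan at board A[4]=board B[2], then plan at board A[6]=board B[3], then plan at board A[7]=board B[4], then plan at board A[8]=board B[5], then audit at board A[9]=board B[8], then review at board A[11]=board B[9], then scope at board A[12]=board B[10]; all 8 tasks appear in both, in order. The LCS DP gives dp[12][12] = 8, so this is optimal.

8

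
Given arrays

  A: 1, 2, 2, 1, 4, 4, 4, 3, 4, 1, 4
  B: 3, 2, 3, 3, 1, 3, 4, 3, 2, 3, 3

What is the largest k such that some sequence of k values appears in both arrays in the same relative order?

Let dp[i][j] be the LCS length of the first i values of A and the first j values of B. dp[i][j] = dp[i-1][j-1]+1 when the i-th and j-th values match, else max(dp[i-1][j], dp[i][j-1]).
    ·  3  2  3  3  1  3  4  3  2  3  3
 ·  0  0  0  0  0  0  0  0  0  0  0  0
 1  0  0  0  0  0  1  1  1  1  1  1  1
 2  0  0  1  1  1  1  1  1  1  2  2  2
 2  0  0  1  1  1  1  1  1  1  2  2  2
 1  0  0  1  1  1  2  2  2  2  2  2  2
 4  0  0  1  1  1  2  2  3  3  3  3  3
 4  0  0  1  1  1  2  2  3  3  3  3  3
 4  0  0  1  1  1  2  2  3  3  3  3  3
 3  0  1  1  2  2  2  3  3  4  4  4  4
 4  0  1  1  2  2  2  3  4  4  4  4  4
 1  0  1  1  2  2  3  3  4  4  4  4  4
 4  0  1  1  2  2  3  3  4  4  4  4  4
dp[11][11] = 4. One LCS (by backtracking along matches): 2, 1, 4, 3.

4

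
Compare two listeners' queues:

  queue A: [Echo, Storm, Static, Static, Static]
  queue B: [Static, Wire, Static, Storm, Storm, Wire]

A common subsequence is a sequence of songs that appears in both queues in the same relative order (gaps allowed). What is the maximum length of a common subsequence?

Match Static (queue A #3, queue B #1), Static (queue A #4, queue B #3) — 2 songs in the same relative order in both. The LCS DP gives dp[5][6] = 2, so this is optimal.

2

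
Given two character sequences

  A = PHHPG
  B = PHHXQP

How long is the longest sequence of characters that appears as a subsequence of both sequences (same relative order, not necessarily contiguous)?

Taking P [1,1] → H [2,2] → H [3,3] → P [4,6] gives a common subsequence of length 4. dp[5][6] = 4 confirms this is the maximum.

4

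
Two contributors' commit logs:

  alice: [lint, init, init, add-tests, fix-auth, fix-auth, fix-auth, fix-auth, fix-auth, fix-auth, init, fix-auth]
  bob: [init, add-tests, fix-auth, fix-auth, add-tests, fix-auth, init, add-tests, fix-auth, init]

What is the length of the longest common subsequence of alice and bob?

Pick init (alice #3, bob #1), add-tests (alice #4, bob #2), fix-auth (alice #5, bob #3), fix-auth (alice #6, bob #4), fix-auth (alice #7, bob #6), fix-auth (alice #10, bob #9), init (alice #11, bob #10); all 7 commits appear in both, in order. The LCS DP gives dp[12][10] = 7, so this is optimal.

7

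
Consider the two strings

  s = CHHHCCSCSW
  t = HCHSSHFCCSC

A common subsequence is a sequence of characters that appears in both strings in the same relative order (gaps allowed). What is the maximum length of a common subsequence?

One common subsequence of length 7: C at s[1]=t[2], H at s[2]=t[3], H at s[3]=t[6], C at s[5]=t[8], C at s[6]=t[9], S at s[7]=t[10], C at s[8]=t[11]. Since dp[10][11] = 7, nothing longer is possible.

7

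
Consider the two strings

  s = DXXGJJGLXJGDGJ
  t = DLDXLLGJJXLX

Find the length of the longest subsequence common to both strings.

Match D [1,3], then X [2,4], then G [4,7], then J [5,8], then J [6,9], then L [8,11], then X [9,12] — 7 characters in the same relative order in both. The LCS DP gives dp[14][12] = 7, so this is optimal.

7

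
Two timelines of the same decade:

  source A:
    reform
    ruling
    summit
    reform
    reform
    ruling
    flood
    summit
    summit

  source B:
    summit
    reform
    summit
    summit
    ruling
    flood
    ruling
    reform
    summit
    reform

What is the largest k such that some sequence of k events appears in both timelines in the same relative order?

One common subsequence of length 5: reform [1,2]; then summit [3,4]; then ruling [6,5]; then flood [7,6]; then summit [8,9]. The LCS DP gives dp[9][10] = 5, so this is optimal.

5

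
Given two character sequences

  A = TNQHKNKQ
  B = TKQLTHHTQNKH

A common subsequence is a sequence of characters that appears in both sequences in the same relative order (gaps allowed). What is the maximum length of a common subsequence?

Match T [1,1]; then Q [3,3]; then H [4,7]; then N [6,10]; then K [7,11] — 5 characters in the same relative order in both, and the DP table's final entry dp[8][12] is also 5, so no common subsequence is longer.

5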